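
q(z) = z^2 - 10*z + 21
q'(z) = 2*z - 10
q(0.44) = 16.79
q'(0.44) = -9.12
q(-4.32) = 82.86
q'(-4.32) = -18.64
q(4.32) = -3.54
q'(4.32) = -1.36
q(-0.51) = 26.36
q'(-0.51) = -11.02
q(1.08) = 11.37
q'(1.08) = -7.84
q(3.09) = -0.35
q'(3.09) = -3.82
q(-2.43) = 51.20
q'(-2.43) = -14.86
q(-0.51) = 26.36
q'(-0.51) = -11.02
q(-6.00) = 117.00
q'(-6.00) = -22.00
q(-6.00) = 117.00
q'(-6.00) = -22.00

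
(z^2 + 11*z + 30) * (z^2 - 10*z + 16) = z^4 + z^3 - 64*z^2 - 124*z + 480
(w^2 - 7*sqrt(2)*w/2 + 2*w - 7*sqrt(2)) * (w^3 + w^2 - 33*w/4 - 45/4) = w^5 - 7*sqrt(2)*w^4/2 + 3*w^4 - 21*sqrt(2)*w^3/2 - 25*w^3/4 - 111*w^2/4 + 175*sqrt(2)*w^2/8 - 45*w/2 + 777*sqrt(2)*w/8 + 315*sqrt(2)/4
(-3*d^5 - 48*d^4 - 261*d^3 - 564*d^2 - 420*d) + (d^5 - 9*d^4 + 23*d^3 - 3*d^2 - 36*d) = -2*d^5 - 57*d^4 - 238*d^3 - 567*d^2 - 456*d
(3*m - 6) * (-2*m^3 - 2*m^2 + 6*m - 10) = -6*m^4 + 6*m^3 + 30*m^2 - 66*m + 60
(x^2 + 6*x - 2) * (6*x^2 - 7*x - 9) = 6*x^4 + 29*x^3 - 63*x^2 - 40*x + 18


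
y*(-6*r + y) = -6*r*y + y^2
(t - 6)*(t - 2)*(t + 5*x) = t^3 + 5*t^2*x - 8*t^2 - 40*t*x + 12*t + 60*x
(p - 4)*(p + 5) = p^2 + p - 20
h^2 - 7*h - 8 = (h - 8)*(h + 1)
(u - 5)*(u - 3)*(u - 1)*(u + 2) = u^4 - 7*u^3 + 5*u^2 + 31*u - 30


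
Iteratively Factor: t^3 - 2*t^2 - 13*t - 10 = (t - 5)*(t^2 + 3*t + 2) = (t - 5)*(t + 1)*(t + 2)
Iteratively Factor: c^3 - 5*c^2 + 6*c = (c - 2)*(c^2 - 3*c) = c*(c - 2)*(c - 3)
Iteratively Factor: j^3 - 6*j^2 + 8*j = (j)*(j^2 - 6*j + 8) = j*(j - 4)*(j - 2)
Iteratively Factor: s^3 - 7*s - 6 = (s + 2)*(s^2 - 2*s - 3) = (s + 1)*(s + 2)*(s - 3)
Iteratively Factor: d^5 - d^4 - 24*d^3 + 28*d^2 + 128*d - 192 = (d - 4)*(d^4 + 3*d^3 - 12*d^2 - 20*d + 48) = (d - 4)*(d - 2)*(d^3 + 5*d^2 - 2*d - 24) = (d - 4)*(d - 2)*(d + 4)*(d^2 + d - 6) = (d - 4)*(d - 2)*(d + 3)*(d + 4)*(d - 2)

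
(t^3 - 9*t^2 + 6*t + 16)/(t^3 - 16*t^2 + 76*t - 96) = (t + 1)/(t - 6)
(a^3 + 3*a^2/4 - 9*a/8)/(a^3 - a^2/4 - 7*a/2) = (-8*a^2 - 6*a + 9)/(2*(-4*a^2 + a + 14))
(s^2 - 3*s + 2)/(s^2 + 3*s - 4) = (s - 2)/(s + 4)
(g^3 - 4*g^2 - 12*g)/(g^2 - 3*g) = (g^2 - 4*g - 12)/(g - 3)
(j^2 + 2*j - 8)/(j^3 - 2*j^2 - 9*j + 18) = (j + 4)/(j^2 - 9)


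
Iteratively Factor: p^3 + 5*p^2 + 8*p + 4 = (p + 1)*(p^2 + 4*p + 4) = (p + 1)*(p + 2)*(p + 2)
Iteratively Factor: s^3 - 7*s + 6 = (s + 3)*(s^2 - 3*s + 2) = (s - 1)*(s + 3)*(s - 2)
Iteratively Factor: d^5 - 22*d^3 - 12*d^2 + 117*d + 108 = (d + 3)*(d^4 - 3*d^3 - 13*d^2 + 27*d + 36) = (d + 1)*(d + 3)*(d^3 - 4*d^2 - 9*d + 36) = (d + 1)*(d + 3)^2*(d^2 - 7*d + 12) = (d - 4)*(d + 1)*(d + 3)^2*(d - 3)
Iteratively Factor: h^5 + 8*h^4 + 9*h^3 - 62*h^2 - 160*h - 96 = (h + 4)*(h^4 + 4*h^3 - 7*h^2 - 34*h - 24) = (h + 2)*(h + 4)*(h^3 + 2*h^2 - 11*h - 12) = (h - 3)*(h + 2)*(h + 4)*(h^2 + 5*h + 4) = (h - 3)*(h + 1)*(h + 2)*(h + 4)*(h + 4)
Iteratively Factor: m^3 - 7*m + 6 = (m + 3)*(m^2 - 3*m + 2) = (m - 2)*(m + 3)*(m - 1)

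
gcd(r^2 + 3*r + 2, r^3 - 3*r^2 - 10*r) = r + 2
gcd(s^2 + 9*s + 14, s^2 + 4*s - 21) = s + 7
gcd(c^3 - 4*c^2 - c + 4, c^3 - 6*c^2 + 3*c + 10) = c + 1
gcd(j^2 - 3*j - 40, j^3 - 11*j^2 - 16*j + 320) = j^2 - 3*j - 40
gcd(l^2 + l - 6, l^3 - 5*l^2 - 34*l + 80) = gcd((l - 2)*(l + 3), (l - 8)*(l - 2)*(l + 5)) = l - 2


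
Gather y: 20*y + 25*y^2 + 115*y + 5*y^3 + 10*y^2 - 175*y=5*y^3 + 35*y^2 - 40*y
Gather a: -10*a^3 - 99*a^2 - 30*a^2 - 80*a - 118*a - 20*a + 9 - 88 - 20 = -10*a^3 - 129*a^2 - 218*a - 99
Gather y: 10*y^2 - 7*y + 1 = 10*y^2 - 7*y + 1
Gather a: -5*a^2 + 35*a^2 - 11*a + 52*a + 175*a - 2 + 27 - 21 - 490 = 30*a^2 + 216*a - 486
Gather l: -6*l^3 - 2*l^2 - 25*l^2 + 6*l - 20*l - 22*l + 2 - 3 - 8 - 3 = -6*l^3 - 27*l^2 - 36*l - 12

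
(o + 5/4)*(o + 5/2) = o^2 + 15*o/4 + 25/8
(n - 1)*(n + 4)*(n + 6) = n^3 + 9*n^2 + 14*n - 24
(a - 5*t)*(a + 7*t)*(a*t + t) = a^3*t + 2*a^2*t^2 + a^2*t - 35*a*t^3 + 2*a*t^2 - 35*t^3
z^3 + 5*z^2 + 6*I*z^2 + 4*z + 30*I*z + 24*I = (z + 1)*(z + 4)*(z + 6*I)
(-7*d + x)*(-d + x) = 7*d^2 - 8*d*x + x^2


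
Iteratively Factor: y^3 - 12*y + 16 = (y + 4)*(y^2 - 4*y + 4) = (y - 2)*(y + 4)*(y - 2)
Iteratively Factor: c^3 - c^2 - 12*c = (c)*(c^2 - c - 12) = c*(c + 3)*(c - 4)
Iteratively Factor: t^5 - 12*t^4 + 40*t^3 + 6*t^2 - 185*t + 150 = (t - 5)*(t^4 - 7*t^3 + 5*t^2 + 31*t - 30) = (t - 5)*(t - 1)*(t^3 - 6*t^2 - t + 30) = (t - 5)*(t - 3)*(t - 1)*(t^2 - 3*t - 10) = (t - 5)^2*(t - 3)*(t - 1)*(t + 2)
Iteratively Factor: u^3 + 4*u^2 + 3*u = (u)*(u^2 + 4*u + 3) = u*(u + 3)*(u + 1)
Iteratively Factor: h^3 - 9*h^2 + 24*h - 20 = (h - 5)*(h^2 - 4*h + 4) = (h - 5)*(h - 2)*(h - 2)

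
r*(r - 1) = r^2 - r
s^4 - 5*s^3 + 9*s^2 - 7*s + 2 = (s - 2)*(s - 1)^3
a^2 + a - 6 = (a - 2)*(a + 3)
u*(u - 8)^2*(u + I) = u^4 - 16*u^3 + I*u^3 + 64*u^2 - 16*I*u^2 + 64*I*u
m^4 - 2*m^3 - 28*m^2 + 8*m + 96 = (m - 6)*(m - 2)*(m + 2)*(m + 4)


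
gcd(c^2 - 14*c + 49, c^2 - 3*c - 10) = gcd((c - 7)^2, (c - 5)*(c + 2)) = 1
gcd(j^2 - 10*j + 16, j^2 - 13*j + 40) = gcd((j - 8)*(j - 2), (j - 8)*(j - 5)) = j - 8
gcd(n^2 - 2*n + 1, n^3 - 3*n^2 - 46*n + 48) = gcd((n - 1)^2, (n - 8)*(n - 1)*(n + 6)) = n - 1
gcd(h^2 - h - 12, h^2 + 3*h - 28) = h - 4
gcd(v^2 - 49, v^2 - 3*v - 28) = v - 7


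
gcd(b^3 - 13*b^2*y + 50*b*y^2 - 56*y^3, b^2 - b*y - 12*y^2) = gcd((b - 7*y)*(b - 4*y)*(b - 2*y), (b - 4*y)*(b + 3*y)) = -b + 4*y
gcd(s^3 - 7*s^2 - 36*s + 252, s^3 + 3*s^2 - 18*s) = s + 6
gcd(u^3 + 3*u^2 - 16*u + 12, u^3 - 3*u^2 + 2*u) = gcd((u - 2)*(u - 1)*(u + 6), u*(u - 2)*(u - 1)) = u^2 - 3*u + 2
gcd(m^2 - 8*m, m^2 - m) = m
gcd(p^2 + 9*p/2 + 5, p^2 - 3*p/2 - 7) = p + 2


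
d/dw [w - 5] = 1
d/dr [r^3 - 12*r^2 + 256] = 3*r*(r - 8)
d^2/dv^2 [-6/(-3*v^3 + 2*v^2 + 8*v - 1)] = 12*((2 - 9*v)*(3*v^3 - 2*v^2 - 8*v + 1) + (-9*v^2 + 4*v + 8)^2)/(3*v^3 - 2*v^2 - 8*v + 1)^3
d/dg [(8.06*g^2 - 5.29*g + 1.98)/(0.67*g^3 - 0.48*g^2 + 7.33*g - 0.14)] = (-5.4002*g^4 + 7.0886*g^3 + 52.5608*g^2 - 0.356000000000002*g - 13.7728)/(0.4489*g^6 - 0.6432*g^5 + 10.0526*g^4 - 7.2244*g^3 + 53.8633*g^2 - 2.0524*g + 0.0196)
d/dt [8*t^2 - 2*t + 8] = 16*t - 2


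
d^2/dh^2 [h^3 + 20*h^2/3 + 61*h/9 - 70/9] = 6*h + 40/3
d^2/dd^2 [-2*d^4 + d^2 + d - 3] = 2 - 24*d^2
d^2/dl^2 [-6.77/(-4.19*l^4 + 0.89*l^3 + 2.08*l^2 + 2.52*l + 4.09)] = ((-340.3956*l^2 + 36.1518*l + 28.1632)*(-4.19*l^4 + 0.89*l^3 + 2.08*l^2 + 2.52*l + 4.09) - 6.77*(-33.52*l^3 + 5.34*l^2 + 8.32*l + 5.04)*(-16.76*l^3 + 2.67*l^2 + 4.16*l + 2.52))/(-4.19*l^4 + 0.89*l^3 + 2.08*l^2 + 2.52*l + 4.09)^3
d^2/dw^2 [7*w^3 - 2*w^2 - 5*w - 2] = 42*w - 4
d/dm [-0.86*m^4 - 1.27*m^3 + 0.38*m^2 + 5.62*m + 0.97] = -3.44*m^3 - 3.81*m^2 + 0.76*m + 5.62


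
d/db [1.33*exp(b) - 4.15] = 1.33*exp(b)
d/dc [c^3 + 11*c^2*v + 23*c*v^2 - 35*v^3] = 3*c^2 + 22*c*v + 23*v^2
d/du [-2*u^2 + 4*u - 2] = 4 - 4*u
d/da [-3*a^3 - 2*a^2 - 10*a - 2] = -9*a^2 - 4*a - 10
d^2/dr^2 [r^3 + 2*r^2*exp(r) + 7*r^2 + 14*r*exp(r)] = 2*r^2*exp(r) + 22*r*exp(r) + 6*r + 32*exp(r) + 14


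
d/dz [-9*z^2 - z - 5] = -18*z - 1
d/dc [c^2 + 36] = 2*c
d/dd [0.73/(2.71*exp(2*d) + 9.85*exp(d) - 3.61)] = (-3.9566*exp(d) - 7.1905)*exp(d)/(2.71*exp(2*d) + 9.85*exp(d) - 3.61)^2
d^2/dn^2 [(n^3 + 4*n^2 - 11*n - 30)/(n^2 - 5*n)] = 4*(17*n^3 - 45*n^2 + 225*n - 375)/(n^3*(n^3 - 15*n^2 + 75*n - 125))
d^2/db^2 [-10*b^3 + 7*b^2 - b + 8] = 14 - 60*b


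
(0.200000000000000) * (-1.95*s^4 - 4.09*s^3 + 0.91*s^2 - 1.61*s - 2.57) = -0.39*s^4 - 0.818*s^3 + 0.182*s^2 - 0.322*s - 0.514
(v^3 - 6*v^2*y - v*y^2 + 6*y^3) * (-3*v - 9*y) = -3*v^4 + 9*v^3*y + 57*v^2*y^2 - 9*v*y^3 - 54*y^4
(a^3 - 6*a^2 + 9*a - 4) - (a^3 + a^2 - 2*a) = -7*a^2 + 11*a - 4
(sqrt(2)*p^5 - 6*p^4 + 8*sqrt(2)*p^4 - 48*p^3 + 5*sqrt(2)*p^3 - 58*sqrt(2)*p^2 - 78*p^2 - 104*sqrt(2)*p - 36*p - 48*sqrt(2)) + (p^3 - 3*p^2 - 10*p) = sqrt(2)*p^5 - 6*p^4 + 8*sqrt(2)*p^4 - 47*p^3 + 5*sqrt(2)*p^3 - 58*sqrt(2)*p^2 - 81*p^2 - 104*sqrt(2)*p - 46*p - 48*sqrt(2)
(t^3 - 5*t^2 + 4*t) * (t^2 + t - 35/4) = t^5 - 4*t^4 - 39*t^3/4 + 191*t^2/4 - 35*t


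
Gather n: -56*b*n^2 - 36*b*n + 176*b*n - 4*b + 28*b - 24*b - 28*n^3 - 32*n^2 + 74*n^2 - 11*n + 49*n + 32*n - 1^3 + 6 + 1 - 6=-28*n^3 + n^2*(42 - 56*b) + n*(140*b + 70)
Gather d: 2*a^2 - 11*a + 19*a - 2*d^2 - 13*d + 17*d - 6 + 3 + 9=2*a^2 + 8*a - 2*d^2 + 4*d + 6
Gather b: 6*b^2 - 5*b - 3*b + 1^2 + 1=6*b^2 - 8*b + 2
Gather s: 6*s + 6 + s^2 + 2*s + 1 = s^2 + 8*s + 7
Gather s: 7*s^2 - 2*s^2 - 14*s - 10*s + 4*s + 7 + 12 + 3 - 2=5*s^2 - 20*s + 20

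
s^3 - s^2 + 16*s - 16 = (s - 1)*(s - 4*I)*(s + 4*I)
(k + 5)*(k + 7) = k^2 + 12*k + 35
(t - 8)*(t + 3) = t^2 - 5*t - 24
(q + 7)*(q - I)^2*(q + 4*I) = q^4 + 7*q^3 + 2*I*q^3 + 7*q^2 + 14*I*q^2 + 49*q - 4*I*q - 28*I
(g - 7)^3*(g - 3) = g^4 - 24*g^3 + 210*g^2 - 784*g + 1029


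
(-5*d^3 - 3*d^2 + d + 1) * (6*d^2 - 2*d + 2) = -30*d^5 - 8*d^4 + 2*d^3 - 2*d^2 + 2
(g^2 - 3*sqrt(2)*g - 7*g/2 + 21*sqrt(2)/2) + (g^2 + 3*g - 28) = 2*g^2 - 3*sqrt(2)*g - g/2 - 28 + 21*sqrt(2)/2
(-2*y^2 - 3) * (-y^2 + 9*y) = 2*y^4 - 18*y^3 + 3*y^2 - 27*y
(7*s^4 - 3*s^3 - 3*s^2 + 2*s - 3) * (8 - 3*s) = -21*s^5 + 65*s^4 - 15*s^3 - 30*s^2 + 25*s - 24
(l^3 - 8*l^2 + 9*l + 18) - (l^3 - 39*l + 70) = -8*l^2 + 48*l - 52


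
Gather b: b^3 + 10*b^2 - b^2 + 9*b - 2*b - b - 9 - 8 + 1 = b^3 + 9*b^2 + 6*b - 16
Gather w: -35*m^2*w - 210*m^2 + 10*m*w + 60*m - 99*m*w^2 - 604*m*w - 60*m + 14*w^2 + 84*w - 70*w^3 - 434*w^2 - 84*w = -210*m^2 - 70*w^3 + w^2*(-99*m - 420) + w*(-35*m^2 - 594*m)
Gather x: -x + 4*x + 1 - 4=3*x - 3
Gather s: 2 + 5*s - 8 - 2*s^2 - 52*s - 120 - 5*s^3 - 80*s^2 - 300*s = -5*s^3 - 82*s^2 - 347*s - 126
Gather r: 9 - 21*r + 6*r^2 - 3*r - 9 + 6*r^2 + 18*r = 12*r^2 - 6*r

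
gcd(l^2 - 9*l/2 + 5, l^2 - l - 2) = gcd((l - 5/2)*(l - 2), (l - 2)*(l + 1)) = l - 2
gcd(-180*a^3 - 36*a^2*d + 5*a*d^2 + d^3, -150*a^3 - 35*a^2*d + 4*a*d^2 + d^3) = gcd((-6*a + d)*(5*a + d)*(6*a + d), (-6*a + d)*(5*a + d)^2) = 30*a^2 + a*d - d^2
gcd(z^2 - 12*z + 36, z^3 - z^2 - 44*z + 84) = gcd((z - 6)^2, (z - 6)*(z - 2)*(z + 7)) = z - 6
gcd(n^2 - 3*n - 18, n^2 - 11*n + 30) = n - 6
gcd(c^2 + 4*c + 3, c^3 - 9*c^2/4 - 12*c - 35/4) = c + 1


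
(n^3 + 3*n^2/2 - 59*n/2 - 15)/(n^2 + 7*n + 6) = (2*n^2 - 9*n - 5)/(2*(n + 1))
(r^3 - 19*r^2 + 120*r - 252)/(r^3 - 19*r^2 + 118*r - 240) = (r^2 - 13*r + 42)/(r^2 - 13*r + 40)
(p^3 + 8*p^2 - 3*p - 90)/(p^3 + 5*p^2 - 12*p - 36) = (p + 5)/(p + 2)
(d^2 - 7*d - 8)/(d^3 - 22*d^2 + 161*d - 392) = (d + 1)/(d^2 - 14*d + 49)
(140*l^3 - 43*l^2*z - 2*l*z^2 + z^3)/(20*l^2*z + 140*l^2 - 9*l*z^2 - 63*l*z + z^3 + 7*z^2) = (7*l + z)/(z + 7)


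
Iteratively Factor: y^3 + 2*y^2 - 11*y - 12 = (y + 4)*(y^2 - 2*y - 3) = (y - 3)*(y + 4)*(y + 1)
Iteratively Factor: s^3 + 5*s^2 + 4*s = (s + 4)*(s^2 + s) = s*(s + 4)*(s + 1)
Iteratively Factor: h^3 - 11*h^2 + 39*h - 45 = (h - 3)*(h^2 - 8*h + 15) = (h - 3)^2*(h - 5)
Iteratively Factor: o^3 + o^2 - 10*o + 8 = (o - 2)*(o^2 + 3*o - 4) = (o - 2)*(o + 4)*(o - 1)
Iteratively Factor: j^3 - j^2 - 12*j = (j - 4)*(j^2 + 3*j) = j*(j - 4)*(j + 3)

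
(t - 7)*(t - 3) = t^2 - 10*t + 21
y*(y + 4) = y^2 + 4*y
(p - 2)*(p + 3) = p^2 + p - 6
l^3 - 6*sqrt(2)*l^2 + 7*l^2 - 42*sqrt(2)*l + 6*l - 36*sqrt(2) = (l + 1)*(l + 6)*(l - 6*sqrt(2))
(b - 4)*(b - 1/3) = b^2 - 13*b/3 + 4/3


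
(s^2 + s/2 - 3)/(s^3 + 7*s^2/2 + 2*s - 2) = (2*s - 3)/(2*s^2 + 3*s - 2)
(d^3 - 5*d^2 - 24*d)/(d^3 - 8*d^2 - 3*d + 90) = d*(d - 8)/(d^2 - 11*d + 30)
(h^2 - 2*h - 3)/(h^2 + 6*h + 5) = (h - 3)/(h + 5)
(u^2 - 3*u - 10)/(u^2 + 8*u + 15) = (u^2 - 3*u - 10)/(u^2 + 8*u + 15)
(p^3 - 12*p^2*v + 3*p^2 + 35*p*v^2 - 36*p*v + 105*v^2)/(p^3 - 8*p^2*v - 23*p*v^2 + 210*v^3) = (p^2 - 5*p*v + 3*p - 15*v)/(p^2 - p*v - 30*v^2)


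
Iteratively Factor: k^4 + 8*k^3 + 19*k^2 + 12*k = (k)*(k^3 + 8*k^2 + 19*k + 12) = k*(k + 4)*(k^2 + 4*k + 3) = k*(k + 3)*(k + 4)*(k + 1)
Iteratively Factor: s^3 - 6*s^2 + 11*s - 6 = (s - 1)*(s^2 - 5*s + 6) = (s - 2)*(s - 1)*(s - 3)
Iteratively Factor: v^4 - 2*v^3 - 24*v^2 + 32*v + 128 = (v - 4)*(v^3 + 2*v^2 - 16*v - 32) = (v - 4)*(v + 4)*(v^2 - 2*v - 8) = (v - 4)^2*(v + 4)*(v + 2)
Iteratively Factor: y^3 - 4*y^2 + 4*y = (y - 2)*(y^2 - 2*y) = y*(y - 2)*(y - 2)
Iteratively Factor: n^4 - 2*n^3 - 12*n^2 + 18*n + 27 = (n + 3)*(n^3 - 5*n^2 + 3*n + 9) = (n - 3)*(n + 3)*(n^2 - 2*n - 3) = (n - 3)*(n + 1)*(n + 3)*(n - 3)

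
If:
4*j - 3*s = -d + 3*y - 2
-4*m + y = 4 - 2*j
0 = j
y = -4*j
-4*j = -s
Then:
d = -2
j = 0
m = -1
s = 0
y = 0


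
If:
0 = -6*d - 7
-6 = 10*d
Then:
No Solution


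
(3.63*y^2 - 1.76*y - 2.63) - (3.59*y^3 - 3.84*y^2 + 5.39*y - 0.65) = -3.59*y^3 + 7.47*y^2 - 7.15*y - 1.98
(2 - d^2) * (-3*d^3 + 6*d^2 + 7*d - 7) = 3*d^5 - 6*d^4 - 13*d^3 + 19*d^2 + 14*d - 14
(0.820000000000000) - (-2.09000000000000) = 2.91000000000000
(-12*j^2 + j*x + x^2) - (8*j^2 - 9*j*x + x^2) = -20*j^2 + 10*j*x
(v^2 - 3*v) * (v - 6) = v^3 - 9*v^2 + 18*v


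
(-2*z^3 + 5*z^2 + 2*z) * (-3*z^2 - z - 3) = 6*z^5 - 13*z^4 - 5*z^3 - 17*z^2 - 6*z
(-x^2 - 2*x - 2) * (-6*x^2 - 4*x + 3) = 6*x^4 + 16*x^3 + 17*x^2 + 2*x - 6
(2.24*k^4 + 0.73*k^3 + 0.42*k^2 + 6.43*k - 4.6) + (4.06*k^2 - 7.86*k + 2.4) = 2.24*k^4 + 0.73*k^3 + 4.48*k^2 - 1.43*k - 2.2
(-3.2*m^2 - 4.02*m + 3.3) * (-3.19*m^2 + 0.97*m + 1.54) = 10.208*m^4 + 9.7198*m^3 - 19.3544*m^2 - 2.9898*m + 5.082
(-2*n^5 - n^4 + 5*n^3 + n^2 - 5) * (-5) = 10*n^5 + 5*n^4 - 25*n^3 - 5*n^2 + 25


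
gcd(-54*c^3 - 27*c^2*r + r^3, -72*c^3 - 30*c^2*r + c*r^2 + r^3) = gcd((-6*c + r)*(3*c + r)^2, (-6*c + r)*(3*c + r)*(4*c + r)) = -18*c^2 - 3*c*r + r^2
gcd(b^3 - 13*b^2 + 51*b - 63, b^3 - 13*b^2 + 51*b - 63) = b^3 - 13*b^2 + 51*b - 63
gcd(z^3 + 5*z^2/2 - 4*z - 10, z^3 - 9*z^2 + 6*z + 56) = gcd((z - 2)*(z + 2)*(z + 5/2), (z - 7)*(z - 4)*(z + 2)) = z + 2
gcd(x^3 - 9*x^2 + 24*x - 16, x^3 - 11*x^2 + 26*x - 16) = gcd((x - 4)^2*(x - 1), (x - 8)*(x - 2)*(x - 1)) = x - 1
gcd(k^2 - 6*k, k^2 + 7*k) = k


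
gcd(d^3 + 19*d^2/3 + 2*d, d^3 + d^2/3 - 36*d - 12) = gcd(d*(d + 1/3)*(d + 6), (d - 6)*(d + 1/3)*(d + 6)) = d^2 + 19*d/3 + 2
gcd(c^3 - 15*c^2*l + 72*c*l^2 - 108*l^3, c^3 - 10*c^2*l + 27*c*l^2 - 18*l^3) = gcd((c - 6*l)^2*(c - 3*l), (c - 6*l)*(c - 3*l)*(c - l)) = c^2 - 9*c*l + 18*l^2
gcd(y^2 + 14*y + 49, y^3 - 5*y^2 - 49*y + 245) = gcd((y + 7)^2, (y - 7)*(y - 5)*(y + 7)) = y + 7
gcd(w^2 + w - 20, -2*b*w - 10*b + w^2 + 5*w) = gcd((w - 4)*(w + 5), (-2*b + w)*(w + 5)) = w + 5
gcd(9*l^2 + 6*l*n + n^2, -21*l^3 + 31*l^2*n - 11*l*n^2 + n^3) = 1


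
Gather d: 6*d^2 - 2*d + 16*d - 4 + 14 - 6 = 6*d^2 + 14*d + 4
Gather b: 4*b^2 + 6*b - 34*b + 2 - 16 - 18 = 4*b^2 - 28*b - 32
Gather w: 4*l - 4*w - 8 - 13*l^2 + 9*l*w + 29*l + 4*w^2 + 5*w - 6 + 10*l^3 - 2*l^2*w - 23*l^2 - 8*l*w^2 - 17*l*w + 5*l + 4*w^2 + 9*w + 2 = 10*l^3 - 36*l^2 + 38*l + w^2*(8 - 8*l) + w*(-2*l^2 - 8*l + 10) - 12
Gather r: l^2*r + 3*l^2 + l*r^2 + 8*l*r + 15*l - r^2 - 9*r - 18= 3*l^2 + 15*l + r^2*(l - 1) + r*(l^2 + 8*l - 9) - 18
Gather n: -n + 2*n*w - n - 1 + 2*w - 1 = n*(2*w - 2) + 2*w - 2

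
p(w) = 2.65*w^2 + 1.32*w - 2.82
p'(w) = 5.3*w + 1.32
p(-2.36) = 8.82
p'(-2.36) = -11.19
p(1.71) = 7.19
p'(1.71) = 10.38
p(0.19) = -2.47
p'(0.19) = 2.33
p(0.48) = -1.58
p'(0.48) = 3.86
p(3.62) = 36.69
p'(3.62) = 20.51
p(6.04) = 101.83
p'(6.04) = 33.33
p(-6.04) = 85.88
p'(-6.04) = -30.69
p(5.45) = 83.09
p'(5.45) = 30.20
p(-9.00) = 199.95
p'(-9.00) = -46.38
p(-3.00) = 17.07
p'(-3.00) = -14.58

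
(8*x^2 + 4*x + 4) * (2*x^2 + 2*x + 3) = 16*x^4 + 24*x^3 + 40*x^2 + 20*x + 12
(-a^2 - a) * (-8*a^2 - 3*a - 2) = 8*a^4 + 11*a^3 + 5*a^2 + 2*a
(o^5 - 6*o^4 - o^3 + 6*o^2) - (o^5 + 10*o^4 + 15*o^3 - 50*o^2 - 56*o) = -16*o^4 - 16*o^3 + 56*o^2 + 56*o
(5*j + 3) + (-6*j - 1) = 2 - j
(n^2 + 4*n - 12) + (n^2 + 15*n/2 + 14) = 2*n^2 + 23*n/2 + 2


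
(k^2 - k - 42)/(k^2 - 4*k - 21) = (k + 6)/(k + 3)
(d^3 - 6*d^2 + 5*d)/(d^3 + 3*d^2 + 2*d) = (d^2 - 6*d + 5)/(d^2 + 3*d + 2)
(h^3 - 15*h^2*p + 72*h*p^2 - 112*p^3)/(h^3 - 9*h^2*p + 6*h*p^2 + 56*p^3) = (h - 4*p)/(h + 2*p)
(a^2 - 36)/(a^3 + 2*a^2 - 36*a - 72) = 1/(a + 2)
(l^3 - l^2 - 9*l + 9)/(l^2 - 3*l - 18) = (l^2 - 4*l + 3)/(l - 6)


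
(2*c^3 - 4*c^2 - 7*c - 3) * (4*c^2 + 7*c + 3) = 8*c^5 - 2*c^4 - 50*c^3 - 73*c^2 - 42*c - 9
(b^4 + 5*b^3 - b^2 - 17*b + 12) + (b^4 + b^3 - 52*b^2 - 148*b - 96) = 2*b^4 + 6*b^3 - 53*b^2 - 165*b - 84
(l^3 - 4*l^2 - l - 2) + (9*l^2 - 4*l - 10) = l^3 + 5*l^2 - 5*l - 12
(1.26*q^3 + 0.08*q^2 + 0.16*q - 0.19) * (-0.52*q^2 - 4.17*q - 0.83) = -0.6552*q^5 - 5.2958*q^4 - 1.4626*q^3 - 0.6348*q^2 + 0.6595*q + 0.1577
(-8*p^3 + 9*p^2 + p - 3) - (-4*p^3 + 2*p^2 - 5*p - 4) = -4*p^3 + 7*p^2 + 6*p + 1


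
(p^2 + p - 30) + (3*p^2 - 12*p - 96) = 4*p^2 - 11*p - 126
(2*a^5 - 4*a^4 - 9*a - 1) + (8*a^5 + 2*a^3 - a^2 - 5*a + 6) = 10*a^5 - 4*a^4 + 2*a^3 - a^2 - 14*a + 5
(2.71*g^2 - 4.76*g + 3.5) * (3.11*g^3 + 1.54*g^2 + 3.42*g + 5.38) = 8.4281*g^5 - 10.6302*g^4 + 12.8228*g^3 + 3.6906*g^2 - 13.6388*g + 18.83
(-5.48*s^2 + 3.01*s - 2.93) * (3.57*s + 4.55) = -19.5636*s^3 - 14.1883*s^2 + 3.2354*s - 13.3315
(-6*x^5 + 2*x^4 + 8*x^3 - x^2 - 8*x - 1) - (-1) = -6*x^5 + 2*x^4 + 8*x^3 - x^2 - 8*x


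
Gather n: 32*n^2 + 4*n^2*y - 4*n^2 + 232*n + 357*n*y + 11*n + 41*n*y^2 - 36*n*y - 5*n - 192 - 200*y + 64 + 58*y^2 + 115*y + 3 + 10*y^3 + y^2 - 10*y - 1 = n^2*(4*y + 28) + n*(41*y^2 + 321*y + 238) + 10*y^3 + 59*y^2 - 95*y - 126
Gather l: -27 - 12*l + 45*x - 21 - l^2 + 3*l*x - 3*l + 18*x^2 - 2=-l^2 + l*(3*x - 15) + 18*x^2 + 45*x - 50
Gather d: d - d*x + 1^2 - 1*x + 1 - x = d*(1 - x) - 2*x + 2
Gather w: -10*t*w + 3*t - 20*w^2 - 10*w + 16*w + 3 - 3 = 3*t - 20*w^2 + w*(6 - 10*t)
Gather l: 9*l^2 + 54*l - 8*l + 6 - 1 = 9*l^2 + 46*l + 5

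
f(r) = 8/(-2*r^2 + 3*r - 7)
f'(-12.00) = 0.00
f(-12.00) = -0.02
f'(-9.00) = -0.00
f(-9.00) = -0.04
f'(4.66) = 0.09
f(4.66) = -0.22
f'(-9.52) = -0.01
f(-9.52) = -0.04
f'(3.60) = 0.19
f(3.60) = -0.36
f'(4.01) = 0.14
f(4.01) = -0.29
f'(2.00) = 0.49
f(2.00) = -0.89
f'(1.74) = 0.52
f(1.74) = -1.02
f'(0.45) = -0.26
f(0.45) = -1.32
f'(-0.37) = -0.51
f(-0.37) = -0.95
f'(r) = 8*(4*r - 3)/(-2*r^2 + 3*r - 7)^2 = 8*(4*r - 3)/(2*r^2 - 3*r + 7)^2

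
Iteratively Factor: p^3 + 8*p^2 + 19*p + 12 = (p + 4)*(p^2 + 4*p + 3) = (p + 3)*(p + 4)*(p + 1)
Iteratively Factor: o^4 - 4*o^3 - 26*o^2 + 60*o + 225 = (o + 3)*(o^3 - 7*o^2 - 5*o + 75) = (o - 5)*(o + 3)*(o^2 - 2*o - 15) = (o - 5)^2*(o + 3)*(o + 3)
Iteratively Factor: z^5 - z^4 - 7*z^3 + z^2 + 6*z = (z - 1)*(z^4 - 7*z^2 - 6*z) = (z - 3)*(z - 1)*(z^3 + 3*z^2 + 2*z) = (z - 3)*(z - 1)*(z + 2)*(z^2 + z) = z*(z - 3)*(z - 1)*(z + 2)*(z + 1)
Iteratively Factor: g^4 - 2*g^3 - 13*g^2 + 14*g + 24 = (g - 2)*(g^3 - 13*g - 12) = (g - 2)*(g + 1)*(g^2 - g - 12) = (g - 2)*(g + 1)*(g + 3)*(g - 4)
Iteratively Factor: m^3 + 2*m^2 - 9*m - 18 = (m + 2)*(m^2 - 9) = (m - 3)*(m + 2)*(m + 3)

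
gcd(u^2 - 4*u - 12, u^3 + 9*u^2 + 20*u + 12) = u + 2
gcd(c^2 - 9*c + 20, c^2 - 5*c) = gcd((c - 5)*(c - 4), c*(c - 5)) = c - 5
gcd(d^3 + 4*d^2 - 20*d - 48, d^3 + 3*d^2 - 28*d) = d - 4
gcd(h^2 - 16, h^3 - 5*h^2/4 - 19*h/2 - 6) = h - 4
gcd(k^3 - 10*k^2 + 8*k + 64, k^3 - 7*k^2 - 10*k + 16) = k^2 - 6*k - 16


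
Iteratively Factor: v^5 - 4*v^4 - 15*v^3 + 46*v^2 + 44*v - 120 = (v + 3)*(v^4 - 7*v^3 + 6*v^2 + 28*v - 40) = (v - 2)*(v + 3)*(v^3 - 5*v^2 - 4*v + 20) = (v - 2)^2*(v + 3)*(v^2 - 3*v - 10) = (v - 2)^2*(v + 2)*(v + 3)*(v - 5)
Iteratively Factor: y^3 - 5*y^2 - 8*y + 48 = (y + 3)*(y^2 - 8*y + 16) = (y - 4)*(y + 3)*(y - 4)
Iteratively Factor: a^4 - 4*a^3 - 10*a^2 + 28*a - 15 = (a - 1)*(a^3 - 3*a^2 - 13*a + 15) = (a - 1)*(a + 3)*(a^2 - 6*a + 5) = (a - 1)^2*(a + 3)*(a - 5)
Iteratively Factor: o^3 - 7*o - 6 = (o + 2)*(o^2 - 2*o - 3) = (o - 3)*(o + 2)*(o + 1)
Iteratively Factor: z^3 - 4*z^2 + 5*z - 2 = (z - 1)*(z^2 - 3*z + 2) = (z - 2)*(z - 1)*(z - 1)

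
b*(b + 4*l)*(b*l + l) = b^3*l + 4*b^2*l^2 + b^2*l + 4*b*l^2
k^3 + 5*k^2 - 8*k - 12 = (k - 2)*(k + 1)*(k + 6)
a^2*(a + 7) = a^3 + 7*a^2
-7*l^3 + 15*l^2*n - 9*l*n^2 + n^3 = (-7*l + n)*(-l + n)^2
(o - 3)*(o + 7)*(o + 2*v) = o^3 + 2*o^2*v + 4*o^2 + 8*o*v - 21*o - 42*v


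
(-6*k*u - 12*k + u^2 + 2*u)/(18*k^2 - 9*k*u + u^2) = (u + 2)/(-3*k + u)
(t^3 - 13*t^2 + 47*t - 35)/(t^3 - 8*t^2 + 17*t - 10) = (t - 7)/(t - 2)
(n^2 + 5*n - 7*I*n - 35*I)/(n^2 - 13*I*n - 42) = (n + 5)/(n - 6*I)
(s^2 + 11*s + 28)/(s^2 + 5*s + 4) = (s + 7)/(s + 1)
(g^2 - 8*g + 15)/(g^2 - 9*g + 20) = (g - 3)/(g - 4)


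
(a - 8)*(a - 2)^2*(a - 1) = a^4 - 13*a^3 + 48*a^2 - 68*a + 32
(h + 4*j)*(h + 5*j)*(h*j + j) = h^3*j + 9*h^2*j^2 + h^2*j + 20*h*j^3 + 9*h*j^2 + 20*j^3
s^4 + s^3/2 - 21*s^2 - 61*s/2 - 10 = (s - 5)*(s + 1/2)*(s + 1)*(s + 4)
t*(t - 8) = t^2 - 8*t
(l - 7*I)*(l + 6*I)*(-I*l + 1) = -I*l^3 - 43*I*l + 42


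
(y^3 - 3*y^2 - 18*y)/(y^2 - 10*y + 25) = y*(y^2 - 3*y - 18)/(y^2 - 10*y + 25)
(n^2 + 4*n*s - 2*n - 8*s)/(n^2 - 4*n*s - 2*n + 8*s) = (-n - 4*s)/(-n + 4*s)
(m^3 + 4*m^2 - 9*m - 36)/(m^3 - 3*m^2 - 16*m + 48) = (m + 3)/(m - 4)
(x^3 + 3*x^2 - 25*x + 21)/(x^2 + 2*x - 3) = (x^2 + 4*x - 21)/(x + 3)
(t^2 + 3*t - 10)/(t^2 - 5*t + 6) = (t + 5)/(t - 3)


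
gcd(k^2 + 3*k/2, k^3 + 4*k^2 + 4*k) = k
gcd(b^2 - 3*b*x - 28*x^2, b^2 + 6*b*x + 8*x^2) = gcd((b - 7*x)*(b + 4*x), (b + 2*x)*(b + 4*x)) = b + 4*x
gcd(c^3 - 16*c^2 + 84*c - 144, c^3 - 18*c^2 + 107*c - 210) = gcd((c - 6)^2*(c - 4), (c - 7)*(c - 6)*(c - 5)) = c - 6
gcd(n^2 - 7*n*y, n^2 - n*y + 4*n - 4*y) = 1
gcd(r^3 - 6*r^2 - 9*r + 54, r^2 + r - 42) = r - 6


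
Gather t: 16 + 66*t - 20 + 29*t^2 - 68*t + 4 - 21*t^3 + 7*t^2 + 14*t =-21*t^3 + 36*t^2 + 12*t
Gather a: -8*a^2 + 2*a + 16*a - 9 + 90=-8*a^2 + 18*a + 81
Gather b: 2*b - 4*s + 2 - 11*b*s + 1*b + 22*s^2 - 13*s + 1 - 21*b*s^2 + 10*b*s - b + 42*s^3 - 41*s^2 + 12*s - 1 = b*(-21*s^2 - s + 2) + 42*s^3 - 19*s^2 - 5*s + 2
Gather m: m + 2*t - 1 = m + 2*t - 1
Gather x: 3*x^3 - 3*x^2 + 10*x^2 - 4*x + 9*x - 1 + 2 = 3*x^3 + 7*x^2 + 5*x + 1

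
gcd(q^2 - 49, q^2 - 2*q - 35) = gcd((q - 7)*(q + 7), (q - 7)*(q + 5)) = q - 7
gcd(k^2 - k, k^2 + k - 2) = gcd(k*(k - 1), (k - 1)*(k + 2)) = k - 1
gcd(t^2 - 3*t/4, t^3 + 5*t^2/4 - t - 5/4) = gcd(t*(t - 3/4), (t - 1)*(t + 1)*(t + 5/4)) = 1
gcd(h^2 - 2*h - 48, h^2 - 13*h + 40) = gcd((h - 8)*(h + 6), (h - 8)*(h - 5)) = h - 8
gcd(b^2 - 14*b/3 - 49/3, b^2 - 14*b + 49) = b - 7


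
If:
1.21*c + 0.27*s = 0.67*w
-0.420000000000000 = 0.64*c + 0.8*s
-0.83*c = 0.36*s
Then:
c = 0.35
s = -0.80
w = 0.31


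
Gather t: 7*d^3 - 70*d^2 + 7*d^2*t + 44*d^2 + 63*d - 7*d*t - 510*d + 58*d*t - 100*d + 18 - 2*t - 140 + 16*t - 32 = 7*d^3 - 26*d^2 - 547*d + t*(7*d^2 + 51*d + 14) - 154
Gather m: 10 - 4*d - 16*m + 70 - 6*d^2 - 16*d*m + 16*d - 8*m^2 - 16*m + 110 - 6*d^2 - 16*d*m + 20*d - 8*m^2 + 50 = -12*d^2 + 32*d - 16*m^2 + m*(-32*d - 32) + 240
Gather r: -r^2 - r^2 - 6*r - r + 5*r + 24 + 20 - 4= -2*r^2 - 2*r + 40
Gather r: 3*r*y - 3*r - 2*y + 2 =r*(3*y - 3) - 2*y + 2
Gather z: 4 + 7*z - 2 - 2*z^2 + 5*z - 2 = -2*z^2 + 12*z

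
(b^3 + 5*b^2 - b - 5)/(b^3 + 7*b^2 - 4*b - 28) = (b^3 + 5*b^2 - b - 5)/(b^3 + 7*b^2 - 4*b - 28)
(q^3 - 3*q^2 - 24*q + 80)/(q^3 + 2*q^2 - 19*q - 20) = (q - 4)/(q + 1)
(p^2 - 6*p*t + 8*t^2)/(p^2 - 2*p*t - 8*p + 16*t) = (p - 4*t)/(p - 8)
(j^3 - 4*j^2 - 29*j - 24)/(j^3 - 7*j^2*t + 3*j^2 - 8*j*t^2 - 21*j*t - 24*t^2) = (-j^2 + 7*j + 8)/(-j^2 + 7*j*t + 8*t^2)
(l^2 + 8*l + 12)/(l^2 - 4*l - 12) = (l + 6)/(l - 6)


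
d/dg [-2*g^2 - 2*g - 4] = -4*g - 2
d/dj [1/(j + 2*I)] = -1/(j + 2*I)^2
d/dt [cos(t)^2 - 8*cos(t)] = 2*(4 - cos(t))*sin(t)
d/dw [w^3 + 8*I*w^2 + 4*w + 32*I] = 3*w^2 + 16*I*w + 4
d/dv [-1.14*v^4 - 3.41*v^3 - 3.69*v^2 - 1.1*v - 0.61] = -4.56*v^3 - 10.23*v^2 - 7.38*v - 1.1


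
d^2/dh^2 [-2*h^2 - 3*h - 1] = -4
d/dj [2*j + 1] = 2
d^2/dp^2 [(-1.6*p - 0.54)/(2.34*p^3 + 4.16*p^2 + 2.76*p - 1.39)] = (-52.56576*p^5 - 128.932128*p^4 - 118.816256*p^3 - 139.44528*p^2 - 103.249848*p - 26.74848)/(12.812904*p^9 + 68.335488*p^8 + 166.82328*p^7 + 210.359708*p^6 + 115.581024*p^5 - 30.95976*p^4 - 61.168626*p^3 - 7.652784*p^2 + 15.997788*p - 2.685619)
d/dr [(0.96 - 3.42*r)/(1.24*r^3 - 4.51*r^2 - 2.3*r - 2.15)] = (8.4816*r^3 - 18.9954*r^2 + 8.6592*r + 9.561)/(1.5376*r^6 - 11.1848*r^5 + 14.6361*r^4 + 15.414*r^3 + 24.683*r^2 + 9.89*r + 4.6225)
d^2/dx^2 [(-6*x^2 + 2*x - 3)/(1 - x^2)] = 2*(-2*x^3 + 27*x^2 - 6*x + 9)/(x^6 - 3*x^4 + 3*x^2 - 1)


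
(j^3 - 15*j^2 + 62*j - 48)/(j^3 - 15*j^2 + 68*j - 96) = (j^2 - 7*j + 6)/(j^2 - 7*j + 12)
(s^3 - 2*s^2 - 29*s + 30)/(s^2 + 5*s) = s - 7 + 6/s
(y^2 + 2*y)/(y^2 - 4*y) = (y + 2)/(y - 4)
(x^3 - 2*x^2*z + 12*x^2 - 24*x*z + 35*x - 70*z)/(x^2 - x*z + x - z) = (x^3 - 2*x^2*z + 12*x^2 - 24*x*z + 35*x - 70*z)/(x^2 - x*z + x - z)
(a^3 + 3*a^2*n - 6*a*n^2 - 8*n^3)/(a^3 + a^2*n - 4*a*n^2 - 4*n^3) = (a + 4*n)/(a + 2*n)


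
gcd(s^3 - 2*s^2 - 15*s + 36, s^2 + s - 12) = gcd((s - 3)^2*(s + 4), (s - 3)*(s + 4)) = s^2 + s - 12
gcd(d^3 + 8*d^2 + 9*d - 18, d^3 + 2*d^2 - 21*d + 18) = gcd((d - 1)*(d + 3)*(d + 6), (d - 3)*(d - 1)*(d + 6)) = d^2 + 5*d - 6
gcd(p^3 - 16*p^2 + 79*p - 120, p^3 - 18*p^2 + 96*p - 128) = p - 8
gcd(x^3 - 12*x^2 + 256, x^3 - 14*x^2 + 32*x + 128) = x^2 - 16*x + 64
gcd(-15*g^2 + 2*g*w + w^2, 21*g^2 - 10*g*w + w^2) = -3*g + w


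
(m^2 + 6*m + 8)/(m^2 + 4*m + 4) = (m + 4)/(m + 2)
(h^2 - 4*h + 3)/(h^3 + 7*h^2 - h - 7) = (h - 3)/(h^2 + 8*h + 7)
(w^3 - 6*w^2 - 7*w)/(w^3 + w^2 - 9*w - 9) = w*(w - 7)/(w^2 - 9)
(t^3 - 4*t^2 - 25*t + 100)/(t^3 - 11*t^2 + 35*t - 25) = (t^2 + t - 20)/(t^2 - 6*t + 5)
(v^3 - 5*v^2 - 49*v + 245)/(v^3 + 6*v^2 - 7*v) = (v^2 - 12*v + 35)/(v*(v - 1))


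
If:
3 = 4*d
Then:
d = 3/4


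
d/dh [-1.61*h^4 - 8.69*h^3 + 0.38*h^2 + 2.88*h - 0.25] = -6.44*h^3 - 26.07*h^2 + 0.76*h + 2.88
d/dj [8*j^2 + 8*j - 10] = 16*j + 8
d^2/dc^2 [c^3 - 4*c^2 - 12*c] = 6*c - 8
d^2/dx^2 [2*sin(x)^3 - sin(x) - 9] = (13 - 18*sin(x)^2)*sin(x)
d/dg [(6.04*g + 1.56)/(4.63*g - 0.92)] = (11.757232 - 59.169548*g)/(4.63*g - 0.92)^3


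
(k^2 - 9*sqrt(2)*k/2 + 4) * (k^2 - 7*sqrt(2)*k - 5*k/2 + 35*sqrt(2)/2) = k^4 - 23*sqrt(2)*k^3/2 - 5*k^3/2 + 115*sqrt(2)*k^2/4 + 67*k^2 - 335*k/2 - 28*sqrt(2)*k + 70*sqrt(2)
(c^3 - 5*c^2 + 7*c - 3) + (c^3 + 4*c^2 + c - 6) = 2*c^3 - c^2 + 8*c - 9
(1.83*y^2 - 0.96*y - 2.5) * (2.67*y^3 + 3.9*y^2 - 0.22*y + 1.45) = 4.8861*y^5 + 4.5738*y^4 - 10.8216*y^3 - 6.8853*y^2 - 0.842*y - 3.625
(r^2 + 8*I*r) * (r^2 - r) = r^4 - r^3 + 8*I*r^3 - 8*I*r^2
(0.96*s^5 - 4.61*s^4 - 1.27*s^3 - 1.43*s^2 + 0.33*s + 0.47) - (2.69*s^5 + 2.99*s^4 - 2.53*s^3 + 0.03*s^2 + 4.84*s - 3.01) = -1.73*s^5 - 7.6*s^4 + 1.26*s^3 - 1.46*s^2 - 4.51*s + 3.48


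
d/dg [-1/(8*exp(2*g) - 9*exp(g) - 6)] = (16*exp(g) - 9)*exp(g)/(-8*exp(2*g) + 9*exp(g) + 6)^2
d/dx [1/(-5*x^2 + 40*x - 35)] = 2*(x - 4)/(5*(x^2 - 8*x + 7)^2)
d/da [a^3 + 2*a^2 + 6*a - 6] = 3*a^2 + 4*a + 6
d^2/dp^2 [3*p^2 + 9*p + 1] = 6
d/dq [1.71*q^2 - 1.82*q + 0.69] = 3.42*q - 1.82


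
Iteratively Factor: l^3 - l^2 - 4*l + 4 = (l - 2)*(l^2 + l - 2) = (l - 2)*(l - 1)*(l + 2)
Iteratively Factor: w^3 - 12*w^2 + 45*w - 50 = (w - 5)*(w^2 - 7*w + 10) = (w - 5)*(w - 2)*(w - 5)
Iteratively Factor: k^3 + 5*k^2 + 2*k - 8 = (k - 1)*(k^2 + 6*k + 8) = (k - 1)*(k + 2)*(k + 4)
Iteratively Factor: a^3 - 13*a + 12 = (a - 1)*(a^2 + a - 12) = (a - 1)*(a + 4)*(a - 3)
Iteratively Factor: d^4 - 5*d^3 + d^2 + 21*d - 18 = (d - 1)*(d^3 - 4*d^2 - 3*d + 18) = (d - 3)*(d - 1)*(d^2 - d - 6) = (d - 3)^2*(d - 1)*(d + 2)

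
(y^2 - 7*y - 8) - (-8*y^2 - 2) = 9*y^2 - 7*y - 6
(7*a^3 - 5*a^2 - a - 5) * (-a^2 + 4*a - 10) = -7*a^5 + 33*a^4 - 89*a^3 + 51*a^2 - 10*a + 50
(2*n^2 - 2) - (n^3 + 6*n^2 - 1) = -n^3 - 4*n^2 - 1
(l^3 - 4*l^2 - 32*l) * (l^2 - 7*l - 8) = l^5 - 11*l^4 - 12*l^3 + 256*l^2 + 256*l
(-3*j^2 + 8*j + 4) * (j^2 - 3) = -3*j^4 + 8*j^3 + 13*j^2 - 24*j - 12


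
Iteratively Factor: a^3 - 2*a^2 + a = (a)*(a^2 - 2*a + 1) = a*(a - 1)*(a - 1)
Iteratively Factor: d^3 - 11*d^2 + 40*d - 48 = (d - 4)*(d^2 - 7*d + 12) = (d - 4)^2*(d - 3)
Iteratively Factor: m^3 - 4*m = (m + 2)*(m^2 - 2*m) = (m - 2)*(m + 2)*(m)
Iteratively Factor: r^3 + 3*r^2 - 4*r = (r + 4)*(r^2 - r) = r*(r + 4)*(r - 1)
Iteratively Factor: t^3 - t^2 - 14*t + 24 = (t + 4)*(t^2 - 5*t + 6) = (t - 3)*(t + 4)*(t - 2)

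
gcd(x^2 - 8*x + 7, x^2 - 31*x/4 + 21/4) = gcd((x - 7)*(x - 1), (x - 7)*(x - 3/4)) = x - 7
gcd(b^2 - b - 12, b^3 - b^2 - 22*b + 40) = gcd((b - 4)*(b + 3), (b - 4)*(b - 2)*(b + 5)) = b - 4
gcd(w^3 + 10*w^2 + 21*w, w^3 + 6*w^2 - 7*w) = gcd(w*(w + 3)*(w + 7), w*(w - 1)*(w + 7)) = w^2 + 7*w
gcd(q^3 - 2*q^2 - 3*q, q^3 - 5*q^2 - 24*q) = q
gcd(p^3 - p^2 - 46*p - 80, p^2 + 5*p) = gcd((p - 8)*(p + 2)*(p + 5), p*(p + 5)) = p + 5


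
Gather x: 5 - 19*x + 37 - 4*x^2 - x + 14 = -4*x^2 - 20*x + 56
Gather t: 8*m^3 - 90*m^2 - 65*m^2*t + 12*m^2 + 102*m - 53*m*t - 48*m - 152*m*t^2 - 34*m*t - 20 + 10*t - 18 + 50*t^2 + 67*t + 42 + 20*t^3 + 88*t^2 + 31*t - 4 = 8*m^3 - 78*m^2 + 54*m + 20*t^3 + t^2*(138 - 152*m) + t*(-65*m^2 - 87*m + 108)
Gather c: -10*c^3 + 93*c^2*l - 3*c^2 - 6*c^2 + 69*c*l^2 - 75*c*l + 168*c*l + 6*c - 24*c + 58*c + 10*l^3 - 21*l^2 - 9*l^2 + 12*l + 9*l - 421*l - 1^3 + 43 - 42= -10*c^3 + c^2*(93*l - 9) + c*(69*l^2 + 93*l + 40) + 10*l^3 - 30*l^2 - 400*l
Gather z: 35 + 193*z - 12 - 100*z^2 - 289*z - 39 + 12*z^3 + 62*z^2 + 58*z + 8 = 12*z^3 - 38*z^2 - 38*z - 8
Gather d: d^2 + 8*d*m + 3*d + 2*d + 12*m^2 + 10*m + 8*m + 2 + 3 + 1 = d^2 + d*(8*m + 5) + 12*m^2 + 18*m + 6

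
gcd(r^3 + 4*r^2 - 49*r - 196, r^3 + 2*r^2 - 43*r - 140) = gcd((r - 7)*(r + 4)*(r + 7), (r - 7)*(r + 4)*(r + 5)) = r^2 - 3*r - 28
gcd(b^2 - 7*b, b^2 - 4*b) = b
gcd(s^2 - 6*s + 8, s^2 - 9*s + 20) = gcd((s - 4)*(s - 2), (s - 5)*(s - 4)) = s - 4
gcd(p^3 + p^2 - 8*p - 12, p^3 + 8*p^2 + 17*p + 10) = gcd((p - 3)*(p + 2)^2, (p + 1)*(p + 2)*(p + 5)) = p + 2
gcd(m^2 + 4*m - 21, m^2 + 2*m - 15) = m - 3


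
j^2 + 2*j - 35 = (j - 5)*(j + 7)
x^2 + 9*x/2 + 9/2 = (x + 3/2)*(x + 3)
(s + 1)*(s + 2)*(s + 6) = s^3 + 9*s^2 + 20*s + 12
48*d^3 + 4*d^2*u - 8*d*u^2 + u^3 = (-6*d + u)*(-4*d + u)*(2*d + u)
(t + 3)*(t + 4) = t^2 + 7*t + 12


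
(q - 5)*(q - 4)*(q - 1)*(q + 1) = q^4 - 9*q^3 + 19*q^2 + 9*q - 20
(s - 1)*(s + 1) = s^2 - 1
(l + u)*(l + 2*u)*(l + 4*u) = l^3 + 7*l^2*u + 14*l*u^2 + 8*u^3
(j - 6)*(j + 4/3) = j^2 - 14*j/3 - 8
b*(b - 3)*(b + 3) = b^3 - 9*b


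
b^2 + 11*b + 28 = (b + 4)*(b + 7)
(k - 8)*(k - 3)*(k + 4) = k^3 - 7*k^2 - 20*k + 96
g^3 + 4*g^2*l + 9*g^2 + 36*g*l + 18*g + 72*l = (g + 3)*(g + 6)*(g + 4*l)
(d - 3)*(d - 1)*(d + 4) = d^3 - 13*d + 12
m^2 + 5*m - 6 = (m - 1)*(m + 6)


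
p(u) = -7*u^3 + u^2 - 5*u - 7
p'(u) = -21*u^2 + 2*u - 5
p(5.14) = -956.86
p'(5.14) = -549.53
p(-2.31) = 96.17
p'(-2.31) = -121.68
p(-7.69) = 3273.88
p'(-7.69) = -1262.24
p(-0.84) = 2.05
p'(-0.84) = -21.50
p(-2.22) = 85.62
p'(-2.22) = -112.94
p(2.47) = -118.73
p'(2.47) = -128.18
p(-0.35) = -4.83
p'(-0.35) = -8.27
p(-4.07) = 501.85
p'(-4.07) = -361.00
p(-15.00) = 23918.00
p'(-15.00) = -4760.00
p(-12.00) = 12293.00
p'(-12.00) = -3053.00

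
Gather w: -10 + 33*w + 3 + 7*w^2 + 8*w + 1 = 7*w^2 + 41*w - 6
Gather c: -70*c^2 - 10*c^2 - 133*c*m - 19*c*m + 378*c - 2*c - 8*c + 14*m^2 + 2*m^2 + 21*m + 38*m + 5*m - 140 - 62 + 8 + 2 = -80*c^2 + c*(368 - 152*m) + 16*m^2 + 64*m - 192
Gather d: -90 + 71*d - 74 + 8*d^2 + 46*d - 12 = 8*d^2 + 117*d - 176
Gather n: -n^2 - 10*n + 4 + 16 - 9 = -n^2 - 10*n + 11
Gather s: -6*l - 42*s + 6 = -6*l - 42*s + 6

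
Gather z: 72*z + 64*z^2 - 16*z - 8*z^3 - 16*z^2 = -8*z^3 + 48*z^2 + 56*z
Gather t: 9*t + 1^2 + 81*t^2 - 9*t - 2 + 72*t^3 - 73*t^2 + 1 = 72*t^3 + 8*t^2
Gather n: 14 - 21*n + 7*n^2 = 7*n^2 - 21*n + 14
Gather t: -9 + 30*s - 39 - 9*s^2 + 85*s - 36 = -9*s^2 + 115*s - 84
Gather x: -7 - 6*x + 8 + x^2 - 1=x^2 - 6*x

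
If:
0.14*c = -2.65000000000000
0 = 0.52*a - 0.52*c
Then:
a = -18.93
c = -18.93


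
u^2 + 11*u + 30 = (u + 5)*(u + 6)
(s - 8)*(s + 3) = s^2 - 5*s - 24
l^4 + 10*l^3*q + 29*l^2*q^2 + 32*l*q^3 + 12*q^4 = (l + q)^2*(l + 2*q)*(l + 6*q)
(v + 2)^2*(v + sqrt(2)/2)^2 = v^4 + sqrt(2)*v^3 + 4*v^3 + 9*v^2/2 + 4*sqrt(2)*v^2 + 2*v + 4*sqrt(2)*v + 2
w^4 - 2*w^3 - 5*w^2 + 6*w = w*(w - 3)*(w - 1)*(w + 2)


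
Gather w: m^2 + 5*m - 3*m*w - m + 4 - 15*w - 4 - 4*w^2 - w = m^2 + 4*m - 4*w^2 + w*(-3*m - 16)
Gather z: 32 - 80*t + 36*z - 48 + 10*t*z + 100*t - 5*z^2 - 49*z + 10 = 20*t - 5*z^2 + z*(10*t - 13) - 6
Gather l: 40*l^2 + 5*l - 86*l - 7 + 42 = 40*l^2 - 81*l + 35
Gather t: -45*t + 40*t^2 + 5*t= 40*t^2 - 40*t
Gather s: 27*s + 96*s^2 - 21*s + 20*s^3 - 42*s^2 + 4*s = 20*s^3 + 54*s^2 + 10*s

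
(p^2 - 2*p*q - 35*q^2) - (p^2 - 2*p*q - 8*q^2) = -27*q^2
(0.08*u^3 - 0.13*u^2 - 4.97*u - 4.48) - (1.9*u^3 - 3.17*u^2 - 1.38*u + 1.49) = -1.82*u^3 + 3.04*u^2 - 3.59*u - 5.97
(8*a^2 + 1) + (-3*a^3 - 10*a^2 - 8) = -3*a^3 - 2*a^2 - 7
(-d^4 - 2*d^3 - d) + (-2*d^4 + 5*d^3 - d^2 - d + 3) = -3*d^4 + 3*d^3 - d^2 - 2*d + 3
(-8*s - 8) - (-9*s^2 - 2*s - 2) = 9*s^2 - 6*s - 6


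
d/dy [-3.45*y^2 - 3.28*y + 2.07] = -6.9*y - 3.28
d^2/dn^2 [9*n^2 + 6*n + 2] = 18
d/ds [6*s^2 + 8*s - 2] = 12*s + 8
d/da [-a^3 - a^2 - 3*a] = -3*a^2 - 2*a - 3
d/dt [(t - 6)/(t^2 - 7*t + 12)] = (t^2 - 7*t - (t - 6)*(2*t - 7) + 12)/(t^2 - 7*t + 12)^2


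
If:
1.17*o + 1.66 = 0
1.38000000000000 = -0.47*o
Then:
No Solution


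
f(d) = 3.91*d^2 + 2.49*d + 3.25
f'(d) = 7.82*d + 2.49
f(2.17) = 27.07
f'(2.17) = 19.46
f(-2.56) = 22.50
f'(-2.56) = -17.53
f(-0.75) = 3.58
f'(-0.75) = -3.38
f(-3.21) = 35.55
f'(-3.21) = -22.61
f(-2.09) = 15.13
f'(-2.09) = -13.85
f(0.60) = 6.15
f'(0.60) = 7.18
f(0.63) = 6.37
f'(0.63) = 7.42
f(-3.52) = 42.93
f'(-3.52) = -25.04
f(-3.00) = 30.97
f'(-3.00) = -20.97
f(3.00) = 45.91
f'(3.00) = 25.95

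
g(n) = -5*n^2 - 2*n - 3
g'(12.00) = -122.00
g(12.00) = -747.00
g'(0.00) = -2.00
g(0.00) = -3.00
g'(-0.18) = -0.20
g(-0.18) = -2.80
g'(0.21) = -4.10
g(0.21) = -3.64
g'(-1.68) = 14.80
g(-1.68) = -13.75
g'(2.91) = -31.10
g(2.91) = -51.16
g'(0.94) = -11.40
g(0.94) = -9.30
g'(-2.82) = 26.20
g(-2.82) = -37.12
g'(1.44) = -16.40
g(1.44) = -16.25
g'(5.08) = -52.80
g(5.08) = -142.19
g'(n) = -10*n - 2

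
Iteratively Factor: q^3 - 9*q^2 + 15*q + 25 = (q - 5)*(q^2 - 4*q - 5) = (q - 5)^2*(q + 1)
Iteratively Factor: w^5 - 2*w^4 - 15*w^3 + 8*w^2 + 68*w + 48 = (w - 3)*(w^4 + w^3 - 12*w^2 - 28*w - 16) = (w - 3)*(w + 1)*(w^3 - 12*w - 16) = (w - 3)*(w + 1)*(w + 2)*(w^2 - 2*w - 8) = (w - 3)*(w + 1)*(w + 2)^2*(w - 4)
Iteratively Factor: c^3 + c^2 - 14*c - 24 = (c + 3)*(c^2 - 2*c - 8) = (c - 4)*(c + 3)*(c + 2)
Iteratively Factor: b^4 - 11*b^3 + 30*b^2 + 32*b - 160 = (b + 2)*(b^3 - 13*b^2 + 56*b - 80) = (b - 5)*(b + 2)*(b^2 - 8*b + 16) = (b - 5)*(b - 4)*(b + 2)*(b - 4)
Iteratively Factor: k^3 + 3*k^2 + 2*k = (k)*(k^2 + 3*k + 2) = k*(k + 1)*(k + 2)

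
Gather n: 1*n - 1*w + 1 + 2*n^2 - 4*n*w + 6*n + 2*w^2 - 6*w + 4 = 2*n^2 + n*(7 - 4*w) + 2*w^2 - 7*w + 5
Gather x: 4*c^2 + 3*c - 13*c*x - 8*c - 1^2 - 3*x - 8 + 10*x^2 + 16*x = 4*c^2 - 5*c + 10*x^2 + x*(13 - 13*c) - 9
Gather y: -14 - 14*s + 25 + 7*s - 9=2 - 7*s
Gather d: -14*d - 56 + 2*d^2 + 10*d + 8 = 2*d^2 - 4*d - 48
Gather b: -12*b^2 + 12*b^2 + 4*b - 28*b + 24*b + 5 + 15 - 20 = 0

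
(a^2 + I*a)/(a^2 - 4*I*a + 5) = a/(a - 5*I)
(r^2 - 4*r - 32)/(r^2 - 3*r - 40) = (r + 4)/(r + 5)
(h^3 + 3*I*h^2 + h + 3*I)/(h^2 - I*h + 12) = (h^2 + 1)/(h - 4*I)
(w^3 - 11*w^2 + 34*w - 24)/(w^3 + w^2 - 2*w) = (w^2 - 10*w + 24)/(w*(w + 2))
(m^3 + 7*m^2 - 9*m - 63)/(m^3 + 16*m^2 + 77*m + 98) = (m^2 - 9)/(m^2 + 9*m + 14)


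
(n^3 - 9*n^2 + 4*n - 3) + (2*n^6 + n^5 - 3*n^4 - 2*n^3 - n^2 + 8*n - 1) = 2*n^6 + n^5 - 3*n^4 - n^3 - 10*n^2 + 12*n - 4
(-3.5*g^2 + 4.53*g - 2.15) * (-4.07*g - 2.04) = 14.245*g^3 - 11.2971*g^2 - 0.4907*g + 4.386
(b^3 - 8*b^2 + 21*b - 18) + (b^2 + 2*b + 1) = b^3 - 7*b^2 + 23*b - 17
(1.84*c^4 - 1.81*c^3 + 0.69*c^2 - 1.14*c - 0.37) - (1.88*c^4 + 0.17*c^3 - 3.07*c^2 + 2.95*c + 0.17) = -0.0399999999999998*c^4 - 1.98*c^3 + 3.76*c^2 - 4.09*c - 0.54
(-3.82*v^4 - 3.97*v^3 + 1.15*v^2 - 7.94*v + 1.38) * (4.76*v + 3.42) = -18.1832*v^5 - 31.9616*v^4 - 8.1034*v^3 - 33.8614*v^2 - 20.586*v + 4.7196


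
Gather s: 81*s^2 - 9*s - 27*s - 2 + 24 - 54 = 81*s^2 - 36*s - 32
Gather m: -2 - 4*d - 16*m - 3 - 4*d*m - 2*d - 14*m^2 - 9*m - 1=-6*d - 14*m^2 + m*(-4*d - 25) - 6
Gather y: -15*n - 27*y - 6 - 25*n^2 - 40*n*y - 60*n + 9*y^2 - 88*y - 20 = -25*n^2 - 75*n + 9*y^2 + y*(-40*n - 115) - 26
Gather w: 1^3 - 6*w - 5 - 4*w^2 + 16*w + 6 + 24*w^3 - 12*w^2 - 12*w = 24*w^3 - 16*w^2 - 2*w + 2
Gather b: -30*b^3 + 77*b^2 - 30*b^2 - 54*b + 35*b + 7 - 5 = -30*b^3 + 47*b^2 - 19*b + 2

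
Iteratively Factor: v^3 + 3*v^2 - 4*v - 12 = (v + 3)*(v^2 - 4) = (v + 2)*(v + 3)*(v - 2)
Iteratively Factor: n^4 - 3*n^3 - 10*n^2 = (n + 2)*(n^3 - 5*n^2) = n*(n + 2)*(n^2 - 5*n) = n*(n - 5)*(n + 2)*(n)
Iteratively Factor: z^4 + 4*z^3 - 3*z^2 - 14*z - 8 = (z + 1)*(z^3 + 3*z^2 - 6*z - 8) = (z + 1)^2*(z^2 + 2*z - 8) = (z + 1)^2*(z + 4)*(z - 2)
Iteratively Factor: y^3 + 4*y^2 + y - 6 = (y - 1)*(y^2 + 5*y + 6) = (y - 1)*(y + 3)*(y + 2)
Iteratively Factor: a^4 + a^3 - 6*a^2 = (a + 3)*(a^3 - 2*a^2) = (a - 2)*(a + 3)*(a^2) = a*(a - 2)*(a + 3)*(a)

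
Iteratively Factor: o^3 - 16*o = (o + 4)*(o^2 - 4*o) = (o - 4)*(o + 4)*(o)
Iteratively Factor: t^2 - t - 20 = (t - 5)*(t + 4)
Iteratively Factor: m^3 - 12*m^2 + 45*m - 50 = (m - 5)*(m^2 - 7*m + 10) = (m - 5)*(m - 2)*(m - 5)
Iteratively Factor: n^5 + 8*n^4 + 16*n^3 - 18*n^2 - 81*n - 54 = (n + 3)*(n^4 + 5*n^3 + n^2 - 21*n - 18) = (n + 1)*(n + 3)*(n^3 + 4*n^2 - 3*n - 18) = (n - 2)*(n + 1)*(n + 3)*(n^2 + 6*n + 9) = (n - 2)*(n + 1)*(n + 3)^2*(n + 3)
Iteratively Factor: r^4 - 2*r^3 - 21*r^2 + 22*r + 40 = (r + 4)*(r^3 - 6*r^2 + 3*r + 10) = (r + 1)*(r + 4)*(r^2 - 7*r + 10) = (r - 2)*(r + 1)*(r + 4)*(r - 5)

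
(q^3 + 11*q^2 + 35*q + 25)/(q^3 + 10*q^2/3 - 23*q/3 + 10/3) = 3*(q^2 + 6*q + 5)/(3*q^2 - 5*q + 2)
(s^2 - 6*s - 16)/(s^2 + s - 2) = (s - 8)/(s - 1)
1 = 1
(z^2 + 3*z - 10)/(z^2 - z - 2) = (z + 5)/(z + 1)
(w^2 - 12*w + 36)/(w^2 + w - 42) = (w - 6)/(w + 7)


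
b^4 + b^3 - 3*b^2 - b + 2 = (b - 1)^2*(b + 1)*(b + 2)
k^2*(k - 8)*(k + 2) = k^4 - 6*k^3 - 16*k^2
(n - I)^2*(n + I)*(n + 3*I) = n^4 + 2*I*n^3 + 4*n^2 + 2*I*n + 3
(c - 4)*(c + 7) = c^2 + 3*c - 28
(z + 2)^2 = z^2 + 4*z + 4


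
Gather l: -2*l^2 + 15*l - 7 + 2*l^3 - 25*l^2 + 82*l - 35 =2*l^3 - 27*l^2 + 97*l - 42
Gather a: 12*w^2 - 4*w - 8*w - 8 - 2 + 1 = 12*w^2 - 12*w - 9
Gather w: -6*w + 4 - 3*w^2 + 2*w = -3*w^2 - 4*w + 4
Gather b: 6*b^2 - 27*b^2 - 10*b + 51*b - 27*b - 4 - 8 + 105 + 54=-21*b^2 + 14*b + 147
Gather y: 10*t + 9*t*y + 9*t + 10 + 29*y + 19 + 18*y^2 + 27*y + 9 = 19*t + 18*y^2 + y*(9*t + 56) + 38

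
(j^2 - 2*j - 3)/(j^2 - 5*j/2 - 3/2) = 2*(j + 1)/(2*j + 1)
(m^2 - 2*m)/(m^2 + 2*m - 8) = m/(m + 4)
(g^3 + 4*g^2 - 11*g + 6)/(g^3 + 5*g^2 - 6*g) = (g - 1)/g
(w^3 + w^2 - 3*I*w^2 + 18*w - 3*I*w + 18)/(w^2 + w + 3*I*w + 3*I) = w - 6*I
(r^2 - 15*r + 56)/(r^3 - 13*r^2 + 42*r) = (r - 8)/(r*(r - 6))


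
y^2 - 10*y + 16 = (y - 8)*(y - 2)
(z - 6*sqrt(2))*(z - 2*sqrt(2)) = z^2 - 8*sqrt(2)*z + 24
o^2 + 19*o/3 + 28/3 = (o + 7/3)*(o + 4)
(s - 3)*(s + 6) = s^2 + 3*s - 18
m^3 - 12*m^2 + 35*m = m*(m - 7)*(m - 5)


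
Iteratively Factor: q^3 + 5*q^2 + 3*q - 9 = (q + 3)*(q^2 + 2*q - 3) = (q - 1)*(q + 3)*(q + 3)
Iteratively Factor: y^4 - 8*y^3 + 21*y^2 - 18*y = (y - 3)*(y^3 - 5*y^2 + 6*y) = (y - 3)*(y - 2)*(y^2 - 3*y) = (y - 3)^2*(y - 2)*(y)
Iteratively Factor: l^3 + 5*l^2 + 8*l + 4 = (l + 2)*(l^2 + 3*l + 2) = (l + 2)^2*(l + 1)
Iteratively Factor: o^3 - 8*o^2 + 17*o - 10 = (o - 1)*(o^2 - 7*o + 10) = (o - 5)*(o - 1)*(o - 2)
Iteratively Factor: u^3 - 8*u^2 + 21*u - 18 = (u - 3)*(u^2 - 5*u + 6) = (u - 3)*(u - 2)*(u - 3)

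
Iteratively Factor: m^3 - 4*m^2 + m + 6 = (m + 1)*(m^2 - 5*m + 6) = (m - 3)*(m + 1)*(m - 2)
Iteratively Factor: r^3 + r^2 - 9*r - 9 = (r - 3)*(r^2 + 4*r + 3) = (r - 3)*(r + 1)*(r + 3)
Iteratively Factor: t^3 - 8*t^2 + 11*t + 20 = (t + 1)*(t^2 - 9*t + 20) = (t - 5)*(t + 1)*(t - 4)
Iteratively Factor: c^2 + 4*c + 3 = (c + 1)*(c + 3)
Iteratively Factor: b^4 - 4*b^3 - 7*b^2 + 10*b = (b - 1)*(b^3 - 3*b^2 - 10*b) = b*(b - 1)*(b^2 - 3*b - 10) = b*(b - 1)*(b + 2)*(b - 5)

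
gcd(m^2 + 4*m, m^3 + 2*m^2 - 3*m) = m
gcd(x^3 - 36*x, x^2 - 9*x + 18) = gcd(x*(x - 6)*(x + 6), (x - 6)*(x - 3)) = x - 6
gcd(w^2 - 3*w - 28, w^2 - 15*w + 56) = w - 7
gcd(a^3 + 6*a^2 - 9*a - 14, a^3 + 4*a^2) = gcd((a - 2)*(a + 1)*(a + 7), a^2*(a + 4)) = 1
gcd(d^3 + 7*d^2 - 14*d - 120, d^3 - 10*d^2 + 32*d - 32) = d - 4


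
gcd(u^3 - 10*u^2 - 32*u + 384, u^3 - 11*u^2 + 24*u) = u - 8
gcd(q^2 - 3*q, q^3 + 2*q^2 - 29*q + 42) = q - 3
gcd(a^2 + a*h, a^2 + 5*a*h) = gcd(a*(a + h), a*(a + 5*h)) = a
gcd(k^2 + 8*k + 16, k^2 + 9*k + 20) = k + 4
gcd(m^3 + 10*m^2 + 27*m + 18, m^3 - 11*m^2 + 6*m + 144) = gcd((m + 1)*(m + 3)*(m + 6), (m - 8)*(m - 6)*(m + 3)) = m + 3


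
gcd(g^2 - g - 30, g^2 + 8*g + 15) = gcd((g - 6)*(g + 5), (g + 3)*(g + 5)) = g + 5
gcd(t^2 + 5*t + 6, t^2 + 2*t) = t + 2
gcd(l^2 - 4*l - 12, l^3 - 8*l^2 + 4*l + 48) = l^2 - 4*l - 12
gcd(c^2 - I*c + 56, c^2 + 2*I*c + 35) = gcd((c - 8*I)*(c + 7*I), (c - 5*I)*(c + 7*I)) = c + 7*I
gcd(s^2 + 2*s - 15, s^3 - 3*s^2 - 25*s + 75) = s^2 + 2*s - 15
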